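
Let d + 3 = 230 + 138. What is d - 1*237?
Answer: 128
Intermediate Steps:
d = 365 (d = -3 + (230 + 138) = -3 + 368 = 365)
d - 1*237 = 365 - 1*237 = 365 - 237 = 128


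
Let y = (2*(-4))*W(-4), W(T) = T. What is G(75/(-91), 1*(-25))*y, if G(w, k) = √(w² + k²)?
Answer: 800*√8290/91 ≈ 800.43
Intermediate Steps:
y = 32 (y = (2*(-4))*(-4) = -8*(-4) = 32)
G(w, k) = √(k² + w²)
G(75/(-91), 1*(-25))*y = √((1*(-25))² + (75/(-91))²)*32 = √((-25)² + (75*(-1/91))²)*32 = √(625 + (-75/91)²)*32 = √(625 + 5625/8281)*32 = √(5181250/8281)*32 = (25*√8290/91)*32 = 800*√8290/91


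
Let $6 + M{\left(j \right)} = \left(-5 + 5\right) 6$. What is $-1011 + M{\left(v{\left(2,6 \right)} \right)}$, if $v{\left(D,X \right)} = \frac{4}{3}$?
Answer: $-1017$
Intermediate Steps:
$v{\left(D,X \right)} = \frac{4}{3}$ ($v{\left(D,X \right)} = 4 \cdot \frac{1}{3} = \frac{4}{3}$)
$M{\left(j \right)} = -6$ ($M{\left(j \right)} = -6 + \left(-5 + 5\right) 6 = -6 + 0 \cdot 6 = -6 + 0 = -6$)
$-1011 + M{\left(v{\left(2,6 \right)} \right)} = -1011 - 6 = -1017$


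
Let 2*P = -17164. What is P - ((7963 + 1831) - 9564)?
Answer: -8812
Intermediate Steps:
P = -8582 (P = (½)*(-17164) = -8582)
P - ((7963 + 1831) - 9564) = -8582 - ((7963 + 1831) - 9564) = -8582 - (9794 - 9564) = -8582 - 1*230 = -8582 - 230 = -8812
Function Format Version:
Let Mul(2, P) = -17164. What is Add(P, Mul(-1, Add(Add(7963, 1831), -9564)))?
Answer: -8812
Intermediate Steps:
P = -8582 (P = Mul(Rational(1, 2), -17164) = -8582)
Add(P, Mul(-1, Add(Add(7963, 1831), -9564))) = Add(-8582, Mul(-1, Add(Add(7963, 1831), -9564))) = Add(-8582, Mul(-1, Add(9794, -9564))) = Add(-8582, Mul(-1, 230)) = Add(-8582, -230) = -8812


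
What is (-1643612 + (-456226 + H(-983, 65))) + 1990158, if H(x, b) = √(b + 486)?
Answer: -109680 + √551 ≈ -1.0966e+5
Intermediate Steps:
H(x, b) = √(486 + b)
(-1643612 + (-456226 + H(-983, 65))) + 1990158 = (-1643612 + (-456226 + √(486 + 65))) + 1990158 = (-1643612 + (-456226 + √551)) + 1990158 = (-2099838 + √551) + 1990158 = -109680 + √551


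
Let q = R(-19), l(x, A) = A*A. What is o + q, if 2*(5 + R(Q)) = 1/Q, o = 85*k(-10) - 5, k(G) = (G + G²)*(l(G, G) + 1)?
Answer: 29360319/38 ≈ 7.7264e+5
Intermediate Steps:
l(x, A) = A²
k(G) = (1 + G²)*(G + G²) (k(G) = (G + G²)*(G² + 1) = (G + G²)*(1 + G²) = (1 + G²)*(G + G²))
o = 772645 (o = 85*(-10*(1 - 10 + (-10)² + (-10)³)) - 5 = 85*(-10*(1 - 10 + 100 - 1000)) - 5 = 85*(-10*(-909)) - 5 = 85*9090 - 5 = 772650 - 5 = 772645)
R(Q) = -5 + 1/(2*Q)
q = -191/38 (q = -5 + (½)/(-19) = -5 + (½)*(-1/19) = -5 - 1/38 = -191/38 ≈ -5.0263)
o + q = 772645 - 191/38 = 29360319/38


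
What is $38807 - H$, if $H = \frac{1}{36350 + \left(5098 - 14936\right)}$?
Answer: $\frac{1028851183}{26512} \approx 38807.0$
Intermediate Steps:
$H = \frac{1}{26512}$ ($H = \frac{1}{36350 + \left(5098 - 14936\right)} = \frac{1}{36350 - 9838} = \frac{1}{26512} \approx 3.7719 \cdot 10^{-5}$)
$38807 - H = 38807 - \frac{1}{26512} = \frac{1028851183}{26512}$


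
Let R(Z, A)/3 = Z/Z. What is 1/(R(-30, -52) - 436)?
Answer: -1/433 ≈ -0.0023095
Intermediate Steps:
R(Z, A) = 3 (R(Z, A) = 3*(Z/Z) = 3*1 = 3)
1/(R(-30, -52) - 436) = 1/(3 - 436) = 1/(-433) = -1/433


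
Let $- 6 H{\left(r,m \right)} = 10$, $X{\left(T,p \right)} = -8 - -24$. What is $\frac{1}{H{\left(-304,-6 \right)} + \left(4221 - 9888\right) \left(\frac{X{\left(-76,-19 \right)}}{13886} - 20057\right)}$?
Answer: $\frac{20829}{2367486852028} \approx 8.7979 \cdot 10^{-9}$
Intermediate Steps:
$X{\left(T,p \right)} = 16$ ($X{\left(T,p \right)} = -8 + 24 = 16$)
$H{\left(r,m \right)} = - \frac{5}{3}$ ($H{\left(r,m \right)} = \left(- \frac{1}{6}\right) 10 = - \frac{5}{3}$)
$\frac{1}{H{\left(-304,-6 \right)} + \left(4221 - 9888\right) \left(\frac{X{\left(-76,-19 \right)}}{13886} - 20057\right)} = \frac{1}{- \frac{5}{3} + \left(4221 - 9888\right) \left(\frac{16}{13886} - 20057\right)} = \frac{1}{- \frac{5}{3} - 5667 \left(16 \cdot \frac{1}{13886} - 20057\right)} = \frac{1}{- \frac{5}{3} - 5667 \left(\frac{8}{6943} - 20057\right)} = \frac{1}{- \frac{5}{3} - - \frac{789162295581}{6943}} = \frac{1}{- \frac{5}{3} + \frac{789162295581}{6943}} = \frac{1}{\frac{2367486852028}{20829}} = \frac{20829}{2367486852028}$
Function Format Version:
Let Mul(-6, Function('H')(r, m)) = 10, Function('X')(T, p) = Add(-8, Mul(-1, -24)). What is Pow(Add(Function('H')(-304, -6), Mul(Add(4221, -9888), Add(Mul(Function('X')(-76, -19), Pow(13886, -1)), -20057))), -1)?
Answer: Rational(20829, 2367486852028) ≈ 8.7979e-9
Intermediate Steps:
Function('X')(T, p) = 16 (Function('X')(T, p) = Add(-8, 24) = 16)
Function('H')(r, m) = Rational(-5, 3) (Function('H')(r, m) = Mul(Rational(-1, 6), 10) = Rational(-5, 3))
Pow(Add(Function('H')(-304, -6), Mul(Add(4221, -9888), Add(Mul(Function('X')(-76, -19), Pow(13886, -1)), -20057))), -1) = Pow(Add(Rational(-5, 3), Mul(Add(4221, -9888), Add(Mul(16, Pow(13886, -1)), -20057))), -1) = Pow(Add(Rational(-5, 3), Mul(-5667, Add(Mul(16, Rational(1, 13886)), -20057))), -1) = Pow(Add(Rational(-5, 3), Mul(-5667, Add(Rational(8, 6943), -20057))), -1) = Pow(Add(Rational(-5, 3), Mul(-5667, Rational(-139255743, 6943))), -1) = Pow(Add(Rational(-5, 3), Rational(789162295581, 6943)), -1) = Pow(Rational(2367486852028, 20829), -1) = Rational(20829, 2367486852028)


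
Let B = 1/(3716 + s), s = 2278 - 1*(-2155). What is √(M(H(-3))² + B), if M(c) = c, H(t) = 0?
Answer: √8149/8149 ≈ 0.011078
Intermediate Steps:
s = 4433 (s = 2278 + 2155 = 4433)
B = 1/8149 (B = 1/(3716 + 4433) = 1/8149 ≈ 0.00012271)
√(M(H(-3))² + B) = √(0² + 1/8149) = √(0 + 1/8149) = √(1/8149) = √8149/8149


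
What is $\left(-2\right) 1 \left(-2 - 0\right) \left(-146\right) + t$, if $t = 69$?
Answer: $-515$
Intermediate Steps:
$\left(-2\right) 1 \left(-2 - 0\right) \left(-146\right) + t = \left(-2\right) 1 \left(-2 - 0\right) \left(-146\right) + 69 = - 2 \left(-2 + 0\right) \left(-146\right) + 69 = \left(-2\right) \left(-2\right) \left(-146\right) + 69 = 4 \left(-146\right) + 69 = -584 + 69 = -515$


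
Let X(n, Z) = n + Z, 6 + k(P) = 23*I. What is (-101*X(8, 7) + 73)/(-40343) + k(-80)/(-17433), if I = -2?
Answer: 2095094/54099963 ≈ 0.038726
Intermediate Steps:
k(P) = -52 (k(P) = -6 + 23*(-2) = -6 - 46 = -52)
X(n, Z) = Z + n
(-101*X(8, 7) + 73)/(-40343) + k(-80)/(-17433) = (-101*(7 + 8) + 73)/(-40343) - 52/(-17433) = (-101*15 + 73)*(-1/40343) - 52*(-1/17433) = (-1515 + 73)*(-1/40343) + 4/1341 = -1442*(-1/40343) + 4/1341 = 1442/40343 + 4/1341 = 2095094/54099963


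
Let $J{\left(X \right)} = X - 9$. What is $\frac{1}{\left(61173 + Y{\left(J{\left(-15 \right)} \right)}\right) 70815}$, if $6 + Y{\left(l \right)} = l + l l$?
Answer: $\frac{1}{4370630985} \approx 2.288 \cdot 10^{-10}$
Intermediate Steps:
$J{\left(X \right)} = -9 + X$
$Y{\left(l \right)} = -6 + l + l^{2}$ ($Y{\left(l \right)} = -6 + \left(l + l l\right) = -6 + \left(l + l^{2}\right) = -6 + l + l^{2}$)
$\frac{1}{\left(61173 + Y{\left(J{\left(-15 \right)} \right)}\right) 70815} = \frac{1}{\left(61173 - \left(30 - \left(-9 - 15\right)^{2}\right)\right) 70815} = \frac{1}{61173 - \left(30 - 576\right)} \frac{1}{70815} = \frac{1}{61173 - -546} \cdot \frac{1}{70815} = \frac{1}{61173 + 546} \cdot \frac{1}{70815} = \frac{1}{61719} \cdot \frac{1}{70815} = \frac{1}{4370630985}$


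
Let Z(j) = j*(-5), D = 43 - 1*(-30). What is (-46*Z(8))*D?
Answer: 134320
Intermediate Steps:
D = 73 (D = 43 + 30 = 73)
Z(j) = -5*j
(-46*Z(8))*D = -(-230)*8*73 = -46*(-40)*73 = 1840*73 = 134320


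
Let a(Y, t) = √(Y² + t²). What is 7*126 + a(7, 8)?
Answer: 882 + √113 ≈ 892.63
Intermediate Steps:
7*126 + a(7, 8) = 7*126 + √(7² + 8²) = 882 + √(49 + 64) = 882 + √113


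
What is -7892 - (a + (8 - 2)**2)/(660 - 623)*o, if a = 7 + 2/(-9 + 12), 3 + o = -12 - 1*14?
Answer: -872213/111 ≈ -7857.8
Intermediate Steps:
o = -29 (o = -3 + (-12 - 1*14) = -3 + (-12 - 14) = -3 - 26 = -29)
a = 23/3 (a = 7 + 2/3 = 23/3 ≈ 7.6667)
-7892 - (a + (8 - 2)**2)/(660 - 623)*o = -7892 - (23/3 + (8 - 2)**2)/(660 - 623)*(-29) = -7892 - (23/3 + 6**2)/37*(-29) = -7892 - (23/3 + 36)*(1/37)*(-29) = -7892 - (131/3)*(1/37)*(-29) = -7892 - 131*(-29)/111 = -7892 - 1*(-3799/111) = -7892 + 3799/111 = -872213/111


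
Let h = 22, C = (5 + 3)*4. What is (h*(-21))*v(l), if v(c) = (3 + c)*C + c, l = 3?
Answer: -90090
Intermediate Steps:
C = 32 (C = 8*4 = 32)
v(c) = 96 + 33*c (v(c) = (3 + c)*32 + c = (96 + 32*c) + c = 96 + 33*c)
(h*(-21))*v(l) = (22*(-21))*(96 + 33*3) = -462*(96 + 99) = -462*195 = -90090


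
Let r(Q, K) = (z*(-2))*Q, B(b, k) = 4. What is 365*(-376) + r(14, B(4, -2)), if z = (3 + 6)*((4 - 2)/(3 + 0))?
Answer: -137408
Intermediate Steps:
z = 6 (z = 9*(2/3) = 9*(2*(⅓)) = 9*(⅔) = 6)
r(Q, K) = -12*Q (r(Q, K) = (6*(-2))*Q = -12*Q)
365*(-376) + r(14, B(4, -2)) = 365*(-376) - 12*14 = -137240 - 168 = -137408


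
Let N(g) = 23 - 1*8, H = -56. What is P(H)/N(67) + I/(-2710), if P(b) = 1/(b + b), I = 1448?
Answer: -48707/91056 ≈ -0.53491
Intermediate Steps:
N(g) = 15 (N(g) = 23 - 8 = 15)
P(b) = 1/(2*b)
P(H)/N(67) + I/(-2710) = ((½)/(-56))/15 + 1448/(-2710) = ((½)*(-1/56))*(1/15) + 1448*(-1/2710) = -1/112*1/15 - 724/1355 = -1/1680 - 724/1355 = -48707/91056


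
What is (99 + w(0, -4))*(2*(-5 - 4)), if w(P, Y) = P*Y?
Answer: -1782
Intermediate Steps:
(99 + w(0, -4))*(2*(-5 - 4)) = (99 + 0*(-4))*(2*(-5 - 4)) = (99 + 0)*(2*(-9)) = 99*(-18) = -1782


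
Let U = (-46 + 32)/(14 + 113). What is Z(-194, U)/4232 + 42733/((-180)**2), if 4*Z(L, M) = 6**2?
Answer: 22642207/17139600 ≈ 1.3210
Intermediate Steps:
U = -14/127 ≈ -0.11024
Z(L, M) = 9 (Z(L, M) = (1/4)*6**2 = (1/4)*36 = 9)
Z(-194, U)/4232 + 42733/((-180)**2) = 9/4232 + 42733/((-180)**2) = 9*(1/4232) + 42733/32400 = 9/4232 + 42733*(1/32400) = 9/4232 + 42733/32400 = 22642207/17139600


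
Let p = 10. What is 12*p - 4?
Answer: 116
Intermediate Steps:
12*p - 4 = 12*10 - 4 = 120 - 4 = 116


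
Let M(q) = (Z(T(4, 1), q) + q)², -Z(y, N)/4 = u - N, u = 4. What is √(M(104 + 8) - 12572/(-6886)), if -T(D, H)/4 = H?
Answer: √3508120674762/3443 ≈ 544.00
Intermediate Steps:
T(D, H) = -4*H
Z(y, N) = -16 + 4*N (Z(y, N) = -4*(4 - N) = -16 + 4*N)
M(q) = (-16 + 5*q)² (M(q) = ((-16 + 4*q) + q)² = (-16 + 5*q)²)
√(M(104 + 8) - 12572/(-6886)) = √((-16 + 5*(104 + 8))² - 12572/(-6886)) = √((-16 + 5*112)² - 12572*(-1/6886)) = √((-16 + 560)² + 6286/3443) = √(544² + 6286/3443) = √(295936 + 6286/3443) = √(1018913934/3443) = √3508120674762/3443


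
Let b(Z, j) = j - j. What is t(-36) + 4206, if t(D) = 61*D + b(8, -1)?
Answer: 2010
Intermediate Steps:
b(Z, j) = 0
t(D) = 61*D (t(D) = 61*D + 0 = 61*D)
t(-36) + 4206 = 61*(-36) + 4206 = -2196 + 4206 = 2010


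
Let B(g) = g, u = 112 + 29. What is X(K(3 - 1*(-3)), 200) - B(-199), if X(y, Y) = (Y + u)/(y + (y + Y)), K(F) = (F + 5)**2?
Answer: 88299/442 ≈ 199.77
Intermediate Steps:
K(F) = (5 + F)**2
u = 141
X(y, Y) = (141 + Y)/(Y + 2*y) (X(y, Y) = (Y + 141)/(y + (y + Y)) = (141 + Y)/(y + (Y + y)) = (141 + Y)/(Y + 2*y))
X(K(3 - 1*(-3)), 200) - B(-199) = (141 + 200)/(200 + 2*(5 + (3 - 1*(-3)))**2) - 1*(-199) = 341/(200 + 2*(5 + (3 + 3))**2) + 199 = 341/(200 + 2*(5 + 6)**2) + 199 = 341/(200 + 2*11**2) + 199 = 341/(200 + 2*121) + 199 = 341/(200 + 242) + 199 = 341/442 + 199 = 88299/442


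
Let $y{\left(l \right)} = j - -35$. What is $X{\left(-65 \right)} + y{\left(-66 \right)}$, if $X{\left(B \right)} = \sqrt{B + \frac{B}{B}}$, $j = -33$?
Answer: $2 + 8 i \approx 2.0 + 8.0 i$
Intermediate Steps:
$y{\left(l \right)} = 2$ ($y{\left(l \right)} = -33 - -35 = -33 + 35 = 2$)
$X{\left(B \right)} = \sqrt{1 + B}$ ($X{\left(B \right)} = \sqrt{B + 1} = \sqrt{1 + B}$)
$X{\left(-65 \right)} + y{\left(-66 \right)} = \sqrt{1 - 65} + 2 = \sqrt{-64} + 2 = 8 i + 2 = 2 + 8 i$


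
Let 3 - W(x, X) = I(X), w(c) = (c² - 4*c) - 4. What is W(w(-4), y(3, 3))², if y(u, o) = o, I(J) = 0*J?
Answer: 9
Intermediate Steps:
I(J) = 0
w(c) = -4 + c² - 4*c
W(x, X) = 3 (W(x, X) = 3 - 1*0 = 3 + 0 = 3)
W(w(-4), y(3, 3))² = 3² = 9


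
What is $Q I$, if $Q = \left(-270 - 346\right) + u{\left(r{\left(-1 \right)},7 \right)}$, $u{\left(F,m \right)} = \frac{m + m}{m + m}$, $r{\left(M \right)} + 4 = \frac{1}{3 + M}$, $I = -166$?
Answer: $102090$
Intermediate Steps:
$r{\left(M \right)} = -4 + \frac{1}{3 + M}$
$u{\left(F,m \right)} = 1$ ($u{\left(F,m \right)} = \frac{2 m}{2 m} = 2 m \frac{1}{2 m} = 1$)
$Q = -615$ ($Q = \left(-270 - 346\right) + 1 = -616 + 1 = -615$)
$Q I = \left(-615\right) \left(-166\right) = 102090$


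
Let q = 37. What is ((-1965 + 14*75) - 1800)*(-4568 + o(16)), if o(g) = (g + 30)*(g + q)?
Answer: 5782950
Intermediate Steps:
o(g) = (30 + g)*(37 + g) (o(g) = (g + 30)*(g + 37) = (30 + g)*(37 + g))
((-1965 + 14*75) - 1800)*(-4568 + o(16)) = ((-1965 + 14*75) - 1800)*(-4568 + (1110 + 16² + 67*16)) = ((-1965 + 1050) - 1800)*(-4568 + (1110 + 256 + 1072)) = (-915 - 1800)*(-4568 + 2438) = -2715*(-2130) = 5782950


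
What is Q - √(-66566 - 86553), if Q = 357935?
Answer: 357935 - I*√153119 ≈ 3.5794e+5 - 391.3*I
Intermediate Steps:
Q - √(-66566 - 86553) = 357935 - √(-66566 - 86553) = 357935 - √(-153119) = 357935 - I*√153119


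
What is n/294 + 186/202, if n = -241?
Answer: 3001/29694 ≈ 0.10106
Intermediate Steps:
n/294 + 186/202 = -241/294 + 186/202 = -241*1/294 + 186*(1/202) = -241/294 + 93/101 = 3001/29694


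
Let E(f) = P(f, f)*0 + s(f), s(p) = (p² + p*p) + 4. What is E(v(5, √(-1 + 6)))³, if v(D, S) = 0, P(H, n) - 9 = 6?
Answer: 64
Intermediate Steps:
P(H, n) = 15 (P(H, n) = 9 + 6 = 15)
s(p) = 4 + 2*p² (s(p) = (p² + p²) + 4 = 2*p² + 4 = 4 + 2*p²)
E(f) = 4 + 2*f² (E(f) = 15*0 + (4 + 2*f²) = 0 + (4 + 2*f²) = 4 + 2*f²)
E(v(5, √(-1 + 6)))³ = (4 + 2*0²)³ = (4 + 2*0)³ = (4 + 0)³ = 4³ = 64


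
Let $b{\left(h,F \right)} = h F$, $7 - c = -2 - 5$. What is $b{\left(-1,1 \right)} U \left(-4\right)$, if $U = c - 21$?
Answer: $-28$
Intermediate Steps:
$c = 14$ ($c = 7 - \left(-2 - 5\right) = 7 - -7 = 7 + 7 = 14$)
$b{\left(h,F \right)} = F h$
$U = -7$ ($U = 14 - 21 = -7$)
$b{\left(-1,1 \right)} U \left(-4\right) = 1 \left(-1\right) \left(-7\right) \left(-4\right) = \left(-1\right) \left(-7\right) \left(-4\right) = 7 \left(-4\right) = -28$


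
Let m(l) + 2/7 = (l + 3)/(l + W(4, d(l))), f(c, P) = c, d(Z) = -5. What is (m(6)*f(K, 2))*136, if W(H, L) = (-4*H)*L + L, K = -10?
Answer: 14960/63 ≈ 237.46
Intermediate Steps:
W(H, L) = L - 4*H*L (W(H, L) = -4*H*L + L = L - 4*H*L)
m(l) = -2/7 + (3 + l)/(75 + l) (m(l) = -2/7 + (l + 3)/(l - 5*(1 - 4*4)) = -2/7 + (3 + l)/(l - 5*(1 - 16)) = -2/7 + (3 + l)/(l - 5*(-15)) = -2/7 + (3 + l)/(l + 75) = -2/7 + (3 + l)/(75 + l))
(m(6)*f(K, 2))*136 = (((-129 + 5*6)/(7*(75 + 6)))*(-10))*136 = (((1/7)*(-129 + 30)/81)*(-10))*136 = (((1/7)*(1/81)*(-99))*(-10))*136 = -11/63*(-10)*136 = (110/63)*136 = 14960/63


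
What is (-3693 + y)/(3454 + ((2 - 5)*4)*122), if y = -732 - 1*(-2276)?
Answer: -2149/1990 ≈ -1.0799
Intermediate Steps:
y = 1544 (y = -732 + 2276 = 1544)
(-3693 + y)/(3454 + ((2 - 5)*4)*122) = (-3693 + 1544)/(3454 + ((2 - 5)*4)*122) = -2149/(3454 - 3*4*122) = -2149/(3454 - 12*122) = -2149/(3454 - 1464) = -2149/1990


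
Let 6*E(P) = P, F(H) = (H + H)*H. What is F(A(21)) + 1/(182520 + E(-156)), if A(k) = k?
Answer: 160959709/182494 ≈ 882.00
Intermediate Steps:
F(H) = 2*H² (F(H) = (2*H)*H = 2*H²)
E(P) = P/6
F(A(21)) + 1/(182520 + E(-156)) = 2*21² + 1/(182520 + (⅙)*(-156)) = 2*441 + 1/(182520 - 26) = 882 + 1/182494 = 160959709/182494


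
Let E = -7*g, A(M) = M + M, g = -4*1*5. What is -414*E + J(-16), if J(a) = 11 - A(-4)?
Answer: -57941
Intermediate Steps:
g = -20 (g = -4*5 = -20)
A(M) = 2*M
E = 140 (E = -7*(-20) = 140)
J(a) = 19 (J(a) = 11 - 2*(-4) = 11 - 1*(-8) = 11 + 8 = 19)
-414*E + J(-16) = -414*140 + 19 = -57960 + 19 = -57941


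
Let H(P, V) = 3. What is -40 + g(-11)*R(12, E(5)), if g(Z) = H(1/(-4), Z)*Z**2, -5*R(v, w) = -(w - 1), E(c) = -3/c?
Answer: -3904/25 ≈ -156.16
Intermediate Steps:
R(v, w) = -1/5 + w/5 (R(v, w) = -(-1)*(w - 1)/5 = -(-1)*(-1 + w)/5 = -(1 - w)/5 = -1/5 + w/5)
g(Z) = 3*Z**2
-40 + g(-11)*R(12, E(5)) = -40 + (3*(-11)**2)*(-1/5 + (-3/5)/5) = -40 + (3*121)*(-1/5 + (-3*1/5)/5) = -40 + 363*(-1/5 + (1/5)*(-3/5)) = -40 + 363*(-1/5 - 3/25) = -40 + 363*(-8/25) = -40 - 2904/25 = -3904/25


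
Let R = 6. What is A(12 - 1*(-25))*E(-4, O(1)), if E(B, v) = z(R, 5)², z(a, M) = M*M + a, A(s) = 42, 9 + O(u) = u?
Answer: 40362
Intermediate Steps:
O(u) = -9 + u
z(a, M) = a + M² (z(a, M) = M² + a = a + M²)
E(B, v) = 961 (E(B, v) = (6 + 5²)² = (6 + 25)² = 31² = 961)
A(12 - 1*(-25))*E(-4, O(1)) = 42*961 = 40362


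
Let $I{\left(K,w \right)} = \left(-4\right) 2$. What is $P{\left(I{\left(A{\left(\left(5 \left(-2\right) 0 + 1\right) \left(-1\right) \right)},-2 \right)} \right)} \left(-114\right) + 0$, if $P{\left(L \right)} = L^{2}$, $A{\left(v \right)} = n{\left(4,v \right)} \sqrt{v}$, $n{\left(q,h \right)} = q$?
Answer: $-7296$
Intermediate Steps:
$A{\left(v \right)} = 4 \sqrt{v}$
$I{\left(K,w \right)} = -8$
$P{\left(I{\left(A{\left(\left(5 \left(-2\right) 0 + 1\right) \left(-1\right) \right)},-2 \right)} \right)} \left(-114\right) + 0 = \left(-8\right)^{2} \left(-114\right) + 0 = 64 \left(-114\right) + 0 = -7296 + 0 = -7296$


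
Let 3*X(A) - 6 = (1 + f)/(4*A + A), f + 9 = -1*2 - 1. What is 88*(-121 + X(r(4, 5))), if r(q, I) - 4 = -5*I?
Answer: -3297712/315 ≈ -10469.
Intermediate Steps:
r(q, I) = 4 - 5*I
f = -12 (f = -9 + (-1*2 - 1) = -9 + (-2 - 1) = -9 - 3 = -12)
X(A) = 2 - 11/(15*A) (X(A) = 2 + ((1 - 12)/(4*A + A))/3 = 2 + (-11*1/(5*A))/3 = 2 + (-11/(5*A))/3 = 2 - 11/(15*A))
88*(-121 + X(r(4, 5))) = 88*(-121 + (2 - 11/(15*(4 - 5*5)))) = 88*(-121 + (2 - 11/(15*(4 - 25)))) = 88*(-121 + (2 - 11/15/(-21))) = 88*(-121 + (2 - 11/15*(-1/21))) = 88*(-121 + (2 + 11/315)) = 88*(-121 + 641/315) = 88*(-37474/315) = -3297712/315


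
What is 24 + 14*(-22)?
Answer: -284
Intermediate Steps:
24 + 14*(-22) = 24 - 308 = -284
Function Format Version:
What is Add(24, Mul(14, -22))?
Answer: -284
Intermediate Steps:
Add(24, Mul(14, -22)) = Add(24, -308) = -284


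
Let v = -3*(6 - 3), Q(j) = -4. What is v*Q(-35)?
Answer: 36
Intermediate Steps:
v = -9 (v = -3*3 = -9)
v*Q(-35) = -9*(-4) = 36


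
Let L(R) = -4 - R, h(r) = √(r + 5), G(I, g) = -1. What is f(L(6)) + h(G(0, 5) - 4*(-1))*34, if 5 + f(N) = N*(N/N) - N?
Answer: -5 + 68*√2 ≈ 91.167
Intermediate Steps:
h(r) = √(5 + r)
f(N) = -5 (f(N) = -5 + (N*(N/N) - N) = -5 + (N*1 - N) = -5 + (N - N) = -5 + 0 = -5)
f(L(6)) + h(G(0, 5) - 4*(-1))*34 = -5 + √(5 + (-1 - 4*(-1)))*34 = -5 + √(5 + (-1 + 4))*34 = -5 + √(5 + 3)*34 = -5 + √8*34 = -5 + (2*√2)*34 = -5 + 68*√2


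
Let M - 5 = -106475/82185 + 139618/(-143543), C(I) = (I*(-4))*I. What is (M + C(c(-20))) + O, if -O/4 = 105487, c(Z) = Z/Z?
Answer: -995553977387828/2359416291 ≈ -4.2195e+5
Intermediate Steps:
c(Z) = 1
O = -421948 (O = -4*105487 = -421948)
C(I) = -4*I² (C(I) = (-4*I)*I = -4*I²)
M = 6445432204/2359416291 (M = 5 + (-106475/82185 + 139618/(-143543)) = 5 + (-106475*1/82185 + 139618*(-1/143543)) = 5 + (-21295/16437 - 139618/143543) = 5 - 5351649251/2359416291 = 6445432204/2359416291 ≈ 2.7318)
(M + C(c(-20))) + O = (6445432204/2359416291 - 4*1²) - 421948 = (6445432204/2359416291 - 4*1) - 421948 = (6445432204/2359416291 - 4) - 421948 = -2992232960/2359416291 - 421948 = -995553977387828/2359416291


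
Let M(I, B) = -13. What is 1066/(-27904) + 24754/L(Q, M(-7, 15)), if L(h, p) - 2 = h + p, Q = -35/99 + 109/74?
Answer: -2530203142613/1009915520 ≈ -2505.4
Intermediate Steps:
Q = 8201/7326 (Q = -35*1/99 + 109*(1/74) = -35/99 + 109/74 = 8201/7326 ≈ 1.1194)
L(h, p) = 2 + h + p (L(h, p) = 2 + (h + p) = 2 + h + p)
1066/(-27904) + 24754/L(Q, M(-7, 15)) = 1066/(-27904) + 24754/(2 + 8201/7326 - 13) = 1066*(-1/27904) + 24754/(-72385/7326) = -533/13952 + 24754*(-7326/72385) = -533/13952 - 181347804/72385 = -2530203142613/1009915520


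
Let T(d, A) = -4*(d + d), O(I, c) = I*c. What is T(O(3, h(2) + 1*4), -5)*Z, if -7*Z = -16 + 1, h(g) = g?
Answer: -2160/7 ≈ -308.57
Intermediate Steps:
Z = 15/7 (Z = -(-16 + 1)/7 = -⅐*(-15) = 15/7 ≈ 2.1429)
T(d, A) = -8*d
T(O(3, h(2) + 1*4), -5)*Z = -24*(2 + 1*4)*(15/7) = -24*(2 + 4)*(15/7) = -24*6*(15/7) = -8*18*(15/7) = -144*15/7 = -2160/7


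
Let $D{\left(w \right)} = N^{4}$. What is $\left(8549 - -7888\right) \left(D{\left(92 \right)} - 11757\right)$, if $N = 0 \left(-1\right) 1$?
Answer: $-193249809$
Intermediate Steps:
$N = 0$ ($N = 0 \cdot 1 = 0$)
$D{\left(w \right)} = 0$ ($D{\left(w \right)} = 0^{4} = 0$)
$\left(8549 - -7888\right) \left(D{\left(92 \right)} - 11757\right) = \left(8549 - -7888\right) \left(0 - 11757\right) = \left(8549 + \left(-2254 + 10142\right)\right) \left(-11757\right) = \left(8549 + 7888\right) \left(-11757\right) = 16437 \left(-11757\right) = -193249809$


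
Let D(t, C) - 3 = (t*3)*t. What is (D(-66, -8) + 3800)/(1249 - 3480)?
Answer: -16871/2231 ≈ -7.5621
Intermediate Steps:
D(t, C) = 3 + 3*t² (D(t, C) = 3 + (t*3)*t = 3 + (3*t)*t = 3 + 3*t²)
(D(-66, -8) + 3800)/(1249 - 3480) = ((3 + 3*(-66)²) + 3800)/(1249 - 3480) = ((3 + 3*4356) + 3800)/(-2231) = ((3 + 13068) + 3800)*(-1/2231) = (13071 + 3800)*(-1/2231) = 16871*(-1/2231) = -16871/2231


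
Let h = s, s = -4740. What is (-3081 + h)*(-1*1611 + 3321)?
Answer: -13373910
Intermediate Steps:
h = -4740
(-3081 + h)*(-1*1611 + 3321) = (-3081 - 4740)*(-1*1611 + 3321) = -7821*(-1611 + 3321) = -7821*1710 = -13373910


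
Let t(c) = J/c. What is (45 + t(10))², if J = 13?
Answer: 214369/100 ≈ 2143.7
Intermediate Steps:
t(c) = 13/c
(45 + t(10))² = (45 + 13/10)² = (463/10)² = 214369/100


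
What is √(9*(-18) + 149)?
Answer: I*√13 ≈ 3.6056*I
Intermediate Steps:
√(9*(-18) + 149) = √(-162 + 149) = √(-13) = I*√13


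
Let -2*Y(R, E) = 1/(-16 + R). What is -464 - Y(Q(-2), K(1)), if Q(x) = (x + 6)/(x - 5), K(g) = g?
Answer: -107655/232 ≈ -464.03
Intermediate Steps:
Q(x) = (6 + x)/(-5 + x)
Y(R, E) = -1/(2*(-16 + R))
-464 - Y(Q(-2), K(1)) = -464 - (-1)/(-32 + 2*((6 - 2)/(-5 - 2))) = -464 - (-1)/(-32 + 2*(4/(-7))) = -464 - (-1)/(-32 + 2*(-1/7*4)) = -464 - (-1)/(-32 + 2*(-4/7)) = -464 - (-1)/(-32 - 8/7) = -464 - (-1)/(-232/7) = -464 - (-1)*(-7)/232 = -464 - 1*7/232 = -464 - 7/232 = -107655/232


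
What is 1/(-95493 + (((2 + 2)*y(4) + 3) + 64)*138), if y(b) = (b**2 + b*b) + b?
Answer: -1/66375 ≈ -1.5066e-5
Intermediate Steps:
y(b) = b + 2*b**2 (y(b) = (b**2 + b**2) + b = 2*b**2 + b = b + 2*b**2)
1/(-95493 + (((2 + 2)*y(4) + 3) + 64)*138) = 1/(-95493 + (((2 + 2)*(4*(1 + 2*4)) + 3) + 64)*138) = 1/(-95493 + ((4*(4*(1 + 8)) + 3) + 64)*138) = 1/(-95493 + ((4*(4*9) + 3) + 64)*138) = 1/(-95493 + ((4*36 + 3) + 64)*138) = 1/(-95493 + ((144 + 3) + 64)*138) = 1/(-95493 + (147 + 64)*138) = 1/(-95493 + 211*138) = 1/(-95493 + 29118) = 1/(-66375) = -1/66375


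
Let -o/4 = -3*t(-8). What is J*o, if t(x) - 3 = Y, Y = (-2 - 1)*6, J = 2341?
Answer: -421380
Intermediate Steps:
Y = -18 (Y = -3*6 = -18)
t(x) = -15 (t(x) = 3 - 18 = -15)
o = -180 (o = -(-12)*(-15) = -4*45 = -180)
J*o = 2341*(-180) = -421380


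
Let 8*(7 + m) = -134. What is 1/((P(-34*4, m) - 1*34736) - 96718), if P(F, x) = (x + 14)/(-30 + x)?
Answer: -215/28262571 ≈ -7.6072e-6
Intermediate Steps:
m = -95/4 (m = -7 + (⅛)*(-134) = -7 - 67/4 = -95/4 ≈ -23.750)
P(F, x) = (14 + x)/(-30 + x)
1/((P(-34*4, m) - 1*34736) - 96718) = 1/(((14 - 95/4)/(-30 - 95/4) - 1*34736) - 96718) = 1/((-39/4/(-215/4) - 34736) - 96718) = 1/((-4/215*(-39/4) - 34736) - 96718) = 1/((39/215 - 34736) - 96718) = 1/(-7468201/215 - 96718) = 1/(-28262571/215) = -215/28262571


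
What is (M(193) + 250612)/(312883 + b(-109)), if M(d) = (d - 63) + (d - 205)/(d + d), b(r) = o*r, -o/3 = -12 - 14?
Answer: 48393200/58745533 ≈ 0.82378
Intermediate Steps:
o = 78 (o = -3*(-12 - 14) = -3*(-26) = 78)
b(r) = 78*r
M(d) = -63 + d + (-205 + d)/(2*d) (M(d) = (-63 + d) + (-205 + d)/((2*d)) = (-63 + d) + (-205 + d)*(1/(2*d)) = (-63 + d) + (-205 + d)/(2*d) = -63 + d + (-205 + d)/(2*d))
(M(193) + 250612)/(312883 + b(-109)) = ((-125/2 + 193 - 205/2/193) + 250612)/(312883 + 78*(-109)) = ((-125/2 + 193 - 205/2*1/193) + 250612)/(312883 - 8502) = ((-125/2 + 193 - 205/386) + 250612)/304381 = (25084/193 + 250612)*(1/304381) = (48393200/193)*(1/304381) = 48393200/58745533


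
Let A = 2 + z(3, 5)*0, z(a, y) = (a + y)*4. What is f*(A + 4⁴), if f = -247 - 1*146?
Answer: -101394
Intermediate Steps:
f = -393 (f = -247 - 146 = -393)
z(a, y) = 4*a + 4*y
A = 2 (A = 2 + (4*3 + 4*5)*0 = 2 + (12 + 20)*0 = 2 + 32*0 = 2 + 0 = 2)
f*(A + 4⁴) = -393*(2 + 4⁴) = -393*(2 + 256) = -393*258 = -101394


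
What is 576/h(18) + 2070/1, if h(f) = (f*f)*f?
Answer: 167678/81 ≈ 2070.1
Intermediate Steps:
h(f) = f³ (h(f) = f²*f = f³)
576/h(18) + 2070/1 = 576/(18³) + 2070/1 = 576/5832 + 2070*1 = 576*(1/5832) + 2070 = 8/81 + 2070 = 167678/81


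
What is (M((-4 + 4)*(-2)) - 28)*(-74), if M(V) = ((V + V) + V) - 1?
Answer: 2146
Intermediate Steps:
M(V) = -1 + 3*V (M(V) = (2*V + V) - 1 = 3*V - 1 = -1 + 3*V)
(M((-4 + 4)*(-2)) - 28)*(-74) = ((-1 + 3*((-4 + 4)*(-2))) - 28)*(-74) = ((-1 + 3*(0*(-2))) - 28)*(-74) = ((-1 + 3*0) - 28)*(-74) = ((-1 + 0) - 28)*(-74) = (-1 - 28)*(-74) = -29*(-74) = 2146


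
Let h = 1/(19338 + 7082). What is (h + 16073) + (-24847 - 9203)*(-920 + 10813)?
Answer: -8899328044339/26420 ≈ -3.3684e+8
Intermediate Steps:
h = 1/26420 ≈ 3.7850e-5
(h + 16073) + (-24847 - 9203)*(-920 + 10813) = (1/26420 + 16073) + (-24847 - 9203)*(-920 + 10813) = 424648661/26420 - 34050*9893 = 424648661/26420 - 336856650 = -8899328044339/26420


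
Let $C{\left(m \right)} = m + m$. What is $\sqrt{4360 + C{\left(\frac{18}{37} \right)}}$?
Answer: $\frac{2 \sqrt{1492543}}{37} \approx 66.038$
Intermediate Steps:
$C{\left(m \right)} = 2 m$
$\sqrt{4360 + C{\left(\frac{18}{37} \right)}} = \sqrt{4360 + 2 \cdot \frac{18}{37}} = \sqrt{4360 + \frac{36}{37}} = \sqrt{\frac{161356}{37}} = \frac{2 \sqrt{1492543}}{37}$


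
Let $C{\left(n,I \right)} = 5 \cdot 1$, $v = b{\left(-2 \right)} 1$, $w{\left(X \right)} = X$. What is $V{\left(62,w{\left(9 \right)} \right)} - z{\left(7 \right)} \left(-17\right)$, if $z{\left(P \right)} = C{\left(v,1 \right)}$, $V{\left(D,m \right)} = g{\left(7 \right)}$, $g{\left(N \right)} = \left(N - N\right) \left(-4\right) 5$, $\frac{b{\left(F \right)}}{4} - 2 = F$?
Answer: $85$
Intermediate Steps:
$b{\left(F \right)} = 8 + 4 F$
$g{\left(N \right)} = 0$ ($g{\left(N \right)} = 0 \left(-4\right) 5 = 0 \cdot 5 = 0$)
$V{\left(D,m \right)} = 0$
$v = 0$ ($v = \left(8 + 4 \left(-2\right)\right) 1 = \left(8 - 8\right) 1 = 0 \cdot 1 = 0$)
$C{\left(n,I \right)} = 5$
$z{\left(P \right)} = 5$
$V{\left(62,w{\left(9 \right)} \right)} - z{\left(7 \right)} \left(-17\right) = 0 - 5 \left(-17\right) = 0 - -85 = 0 + 85 = 85$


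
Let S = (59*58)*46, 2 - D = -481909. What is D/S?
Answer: 481911/157412 ≈ 3.0615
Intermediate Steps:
D = 481911 (D = 2 - 1*(-481909) = 2 + 481909 = 481911)
S = 157412 (S = 3422*46 = 157412)
D/S = 481911/157412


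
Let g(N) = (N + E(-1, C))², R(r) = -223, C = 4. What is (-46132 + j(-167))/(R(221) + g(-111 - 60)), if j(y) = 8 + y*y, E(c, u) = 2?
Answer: -18235/28338 ≈ -0.64348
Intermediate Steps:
j(y) = 8 + y²
g(N) = (2 + N)² (g(N) = (N + 2)² = (2 + N)²)
(-46132 + j(-167))/(R(221) + g(-111 - 60)) = (-46132 + (8 + (-167)²))/(-223 + (2 + (-111 - 60))²) = (-46132 + (8 + 27889))/(-223 + (2 - 171)²) = (-46132 + 27897)/(-223 + (-169)²) = -18235/(-223 + 28561) = -18235/28338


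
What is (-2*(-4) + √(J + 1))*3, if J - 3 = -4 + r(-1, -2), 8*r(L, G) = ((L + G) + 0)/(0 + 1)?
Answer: 24 + 3*I*√6/4 ≈ 24.0 + 1.8371*I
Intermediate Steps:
r(L, G) = G/8 + L/8 (r(L, G) = (((L + G) + 0)/(0 + 1))/8 = (((G + L) + 0)/1)/8 = ((G + L)*1)/8 = (G + L)/8 = G/8 + L/8)
J = -11/8 (J = 3 + (-4 + ((⅛)*(-2) + (⅛)*(-1))) = 3 + (-4 + (-¼ - ⅛)) = 3 + (-4 - 3/8) = 3 - 35/8 = -11/8 ≈ -1.3750)
(-2*(-4) + √(J + 1))*3 = (-2*(-4) + √(-11/8 + 1))*3 = (8 + √(-3/8))*3 = (8 + I*√6/4)*3 = 24 + 3*I*√6/4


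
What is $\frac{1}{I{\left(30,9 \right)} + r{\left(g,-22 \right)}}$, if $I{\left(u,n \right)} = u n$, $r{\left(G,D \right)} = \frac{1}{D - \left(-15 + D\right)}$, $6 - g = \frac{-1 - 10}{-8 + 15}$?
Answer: $\frac{15}{4051} \approx 0.0037028$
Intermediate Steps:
$g = \frac{53}{7}$ ($g = 6 - \frac{-1 - 10}{-8 + 15} = 6 - - \frac{11}{7} = 6 + \frac{11}{7} = \frac{53}{7} \approx 7.5714$)
$r{\left(G,D \right)} = \frac{1}{15}$
$I{\left(u,n \right)} = n u$
$\frac{1}{I{\left(30,9 \right)} + r{\left(g,-22 \right)}} = \frac{1}{9 \cdot 30 + \frac{1}{15}} = \frac{1}{270 + \frac{1}{15}} = \frac{1}{\frac{4051}{15}} = \frac{15}{4051}$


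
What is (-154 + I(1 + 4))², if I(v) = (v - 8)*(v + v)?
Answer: 33856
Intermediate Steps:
I(v) = 2*v*(-8 + v) (I(v) = (-8 + v)*(2*v) = 2*v*(-8 + v))
(-154 + I(1 + 4))² = (-154 + 2*(1 + 4)*(-8 + (1 + 4)))² = (-154 + 2*5*(-8 + 5))² = (-154 + 2*5*(-3))² = (-154 - 30)² = (-184)² = 33856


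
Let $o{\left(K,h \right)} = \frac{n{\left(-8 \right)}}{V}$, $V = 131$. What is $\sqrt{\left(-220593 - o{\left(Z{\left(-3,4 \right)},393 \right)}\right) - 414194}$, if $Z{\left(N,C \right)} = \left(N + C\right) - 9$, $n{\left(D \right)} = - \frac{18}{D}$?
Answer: $\frac{i \sqrt{43574320007}}{262} \approx 796.74 i$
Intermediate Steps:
$Z{\left(N,C \right)} = -9 + C + N$ ($Z{\left(N,C \right)} = \left(C + N\right) - 9 = -9 + C + N$)
$o{\left(K,h \right)} = \frac{9}{524}$ ($o{\left(K,h \right)} = \frac{\left(-18\right) \frac{1}{-8}}{131} = \left(-18\right) \left(- \frac{1}{8}\right) \frac{1}{131} = \frac{9}{4} \cdot \frac{1}{131} = \frac{9}{524}$)
$\sqrt{\left(-220593 - o{\left(Z{\left(-3,4 \right)},393 \right)}\right) - 414194} = \sqrt{\left(-220593 - \frac{9}{524}\right) - 414194} = \sqrt{- \frac{115590741}{524} - 414194} = \sqrt{- \frac{332628397}{524}} = \frac{i \sqrt{43574320007}}{262}$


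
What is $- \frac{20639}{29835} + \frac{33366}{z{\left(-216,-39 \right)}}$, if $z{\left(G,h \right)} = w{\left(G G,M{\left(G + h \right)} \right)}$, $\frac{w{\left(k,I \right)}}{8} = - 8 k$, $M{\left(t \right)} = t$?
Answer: $- \frac{386562953}{549918720} \approx -0.70295$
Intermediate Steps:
$w{\left(k,I \right)} = - 64 k$ ($w{\left(k,I \right)} = 8 \left(- 8 k\right) = - 64 k$)
$z{\left(G,h \right)} = - 64 G^{2}$ ($z{\left(G,h \right)} = - 64 G G = - 64 G^{2}$)
$- \frac{20639}{29835} + \frac{33366}{z{\left(-216,-39 \right)}} = - \frac{20639}{29835} + \frac{33366}{\left(-64\right) \left(-216\right)^{2}} = \left(-20639\right) \frac{1}{29835} + \frac{33366}{\left(-64\right) 46656} = - \frac{20639}{29835} + \frac{33366}{-2985984} = - \frac{20639}{29835} + 33366 \left(- \frac{1}{2985984}\right) = - \frac{20639}{29835} - \frac{5561}{497664} = - \frac{386562953}{549918720}$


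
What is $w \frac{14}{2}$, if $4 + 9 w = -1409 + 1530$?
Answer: $91$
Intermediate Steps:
$w = 13$ ($w = - \frac{4}{9} + \frac{-1409 + 1530}{9} = - \frac{4}{9} + \frac{1}{9} \cdot 121 = - \frac{4}{9} + \frac{121}{9} = 13$)
$w \frac{14}{2} = 13 \cdot \frac{14}{2} = 13 \cdot 14 \cdot \frac{1}{2} = 13 \cdot 7 = 91$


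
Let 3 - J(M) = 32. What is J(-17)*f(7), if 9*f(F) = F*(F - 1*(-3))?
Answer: -2030/9 ≈ -225.56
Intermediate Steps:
f(F) = F*(3 + F)/9 (f(F) = (F*(F - 1*(-3)))/9 = (F*(F + 3))/9 = (F*(3 + F))/9 = F*(3 + F)/9)
J(M) = -29 (J(M) = 3 - 1*32 = 3 - 32 = -29)
J(-17)*f(7) = -29*7*(3 + 7)/9 = -29*7*10/9 = -29*70/9 = -2030/9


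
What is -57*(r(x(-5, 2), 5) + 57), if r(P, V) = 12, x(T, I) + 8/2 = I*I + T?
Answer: -3933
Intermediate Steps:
x(T, I) = -4 + T + I² (x(T, I) = -4 + (I*I + T) = -4 + (I² + T) = -4 + (T + I²) = -4 + T + I²)
-57*(r(x(-5, 2), 5) + 57) = -57*(12 + 57) = -57*69 = -3933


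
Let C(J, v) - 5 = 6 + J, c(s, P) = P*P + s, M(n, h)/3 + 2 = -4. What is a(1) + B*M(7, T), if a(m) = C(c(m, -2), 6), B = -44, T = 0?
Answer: 808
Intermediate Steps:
M(n, h) = -18 (M(n, h) = -6 + 3*(-4) = -6 - 12 = -18)
c(s, P) = s + P**2 (c(s, P) = P**2 + s = s + P**2)
C(J, v) = 11 + J (C(J, v) = 5 + (6 + J) = 11 + J)
a(m) = 15 + m (a(m) = 11 + (m + (-2)**2) = 11 + (m + 4) = 11 + (4 + m) = 15 + m)
a(1) + B*M(7, T) = (15 + 1) - 44*(-18) = 16 + 792 = 808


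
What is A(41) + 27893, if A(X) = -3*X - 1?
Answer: 27769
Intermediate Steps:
A(X) = -1 - 3*X
A(41) + 27893 = (-1 - 3*41) + 27893 = (-1 - 123) + 27893 = -124 + 27893 = 27769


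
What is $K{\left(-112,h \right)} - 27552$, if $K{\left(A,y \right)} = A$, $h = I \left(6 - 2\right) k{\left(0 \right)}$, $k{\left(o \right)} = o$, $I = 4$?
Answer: $-27664$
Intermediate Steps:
$h = 0$ ($h = 4 \left(6 - 2\right) 0 = 4 \cdot 4 \cdot 0 = 16 \cdot 0 = 0$)
$K{\left(-112,h \right)} - 27552 = -112 - 27552 = -27664$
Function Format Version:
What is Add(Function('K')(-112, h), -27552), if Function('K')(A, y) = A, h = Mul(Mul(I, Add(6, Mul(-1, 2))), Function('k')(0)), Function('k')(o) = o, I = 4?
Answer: -27664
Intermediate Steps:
h = 0 (h = Mul(Mul(4, Add(6, Mul(-1, 2))), 0) = Mul(Mul(4, Add(6, -2)), 0) = Mul(Mul(4, 4), 0) = Mul(16, 0) = 0)
Add(Function('K')(-112, h), -27552) = Add(-112, -27552) = -27664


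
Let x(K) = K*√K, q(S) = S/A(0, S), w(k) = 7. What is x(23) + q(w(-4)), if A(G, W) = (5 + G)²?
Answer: 7/25 + 23*√23 ≈ 110.58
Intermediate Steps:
q(S) = S/25 (q(S) = S/((5 + 0)²) = S/(5²) = S/25)
x(K) = K^(3/2)
x(23) + q(w(-4)) = 23^(3/2) + (1/25)*7 = 23*√23 + 7/25 = 7/25 + 23*√23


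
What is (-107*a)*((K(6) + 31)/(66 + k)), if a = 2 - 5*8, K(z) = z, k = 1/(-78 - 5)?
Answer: 12486686/5477 ≈ 2279.8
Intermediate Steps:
k = -1/83 (k = 1/(-83) = -1/83 ≈ -0.012048)
a = -38 (a = 2 - 40 = -38)
(-107*a)*((K(6) + 31)/(66 + k)) = (-107*(-38))*((6 + 31)/(66 - 1/83)) = 4066*(37/(5477/83)) = 4066*(37*(83/5477)) = 4066*(3071/5477) = 12486686/5477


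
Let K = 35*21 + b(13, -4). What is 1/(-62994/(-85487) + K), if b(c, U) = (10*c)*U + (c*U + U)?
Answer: 85487/13655427 ≈ 0.0062603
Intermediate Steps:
b(c, U) = U + 11*U*c (b(c, U) = 10*U*c + (U*c + U) = 10*U*c + (U + U*c) = U + 11*U*c)
K = 159 (K = 35*21 - 4*(1 + 11*13) = 735 - 4*(1 + 143) = 735 - 4*144 = 735 - 576 = 159)
1/(-62994/(-85487) + K) = 1/(-62994/(-85487) + 159) = 1/(-62994*(-1/85487) + 159) = 1/(62994/85487 + 159) = 1/(13655427/85487) = 85487/13655427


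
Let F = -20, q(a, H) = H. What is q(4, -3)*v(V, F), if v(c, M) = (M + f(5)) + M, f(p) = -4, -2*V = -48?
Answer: 132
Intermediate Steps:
V = 24 (V = -1/2*(-48) = 24)
v(c, M) = -4 + 2*M (v(c, M) = (M - 4) + M = (-4 + M) + M = -4 + 2*M)
q(4, -3)*v(V, F) = -3*(-4 + 2*(-20)) = -3*(-4 - 40) = -3*(-44) = 132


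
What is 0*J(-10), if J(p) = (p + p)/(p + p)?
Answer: 0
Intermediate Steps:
J(p) = 1 (J(p) = (2*p)/((2*p)) = (2*p)*(1/(2*p)) = 1)
0*J(-10) = 0*1 = 0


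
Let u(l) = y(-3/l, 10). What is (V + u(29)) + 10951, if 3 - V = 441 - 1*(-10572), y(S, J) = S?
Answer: -1714/29 ≈ -59.103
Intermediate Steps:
V = -11010 (V = 3 - (441 - 1*(-10572)) = 3 - (441 + 10572) = 3 - 1*11013 = 3 - 11013 = -11010)
u(l) = -3/l
(V + u(29)) + 10951 = (-11010 - 3/29) + 10951 = -319293/29 + 10951 = -1714/29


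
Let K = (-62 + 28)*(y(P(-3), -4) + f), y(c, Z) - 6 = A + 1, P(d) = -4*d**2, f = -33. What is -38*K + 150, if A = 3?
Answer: -29566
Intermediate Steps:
y(c, Z) = 10 (y(c, Z) = 6 + (3 + 1) = 6 + 4 = 10)
K = 782 (K = (-62 + 28)*(10 - 33) = -34*(-23) = 782)
-38*K + 150 = -38*782 + 150 = -29716 + 150 = -29566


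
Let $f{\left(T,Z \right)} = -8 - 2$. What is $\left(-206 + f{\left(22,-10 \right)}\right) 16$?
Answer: $-3456$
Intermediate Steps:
$f{\left(T,Z \right)} = -10$ ($f{\left(T,Z \right)} = -8 - 2 = -10$)
$\left(-206 + f{\left(22,-10 \right)}\right) 16 = \left(-206 - 10\right) 16 = \left(-216\right) 16 = -3456$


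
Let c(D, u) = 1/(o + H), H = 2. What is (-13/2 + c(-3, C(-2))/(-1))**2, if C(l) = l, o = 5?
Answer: 8649/196 ≈ 44.128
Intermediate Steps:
c(D, u) = 1/7 (c(D, u) = 1/(5 + 2) = 1/7)
(-13/2 + c(-3, C(-2))/(-1))**2 = (-13/2 + (1/7)/(-1))**2 = (-13*1/2 + (1/7)*(-1))**2 = (-13/2 - 1/7)**2 = (-93/14)**2 = 8649/196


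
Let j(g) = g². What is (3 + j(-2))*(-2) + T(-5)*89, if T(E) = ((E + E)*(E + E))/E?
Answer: -1794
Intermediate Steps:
T(E) = 4*E (T(E) = ((2*E)*(2*E))/E = (4*E²)/E = 4*E)
(3 + j(-2))*(-2) + T(-5)*89 = (3 + (-2)²)*(-2) + (4*(-5))*89 = (3 + 4)*(-2) - 20*89 = 7*(-2) - 1780 = -14 - 1780 = -1794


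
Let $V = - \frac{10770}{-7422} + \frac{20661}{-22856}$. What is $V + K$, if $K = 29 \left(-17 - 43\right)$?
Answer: $- \frac{49179328417}{28272872} \approx -1739.5$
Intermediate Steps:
$V = \frac{15468863}{28272872}$ ($V = \left(-10770\right) \left(- \frac{1}{7422}\right) + 20661 \left(- \frac{1}{22856}\right) = \frac{1795}{1237} - \frac{20661}{22856} = \frac{15468863}{28272872} \approx 0.54713$)
$K = -1740$ ($K = 29 \left(-60\right) = -1740$)
$V + K = \frac{15468863}{28272872} - 1740 = - \frac{49179328417}{28272872}$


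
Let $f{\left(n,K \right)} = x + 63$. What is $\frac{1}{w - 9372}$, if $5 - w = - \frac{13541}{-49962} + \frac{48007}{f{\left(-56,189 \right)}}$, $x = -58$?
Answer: $- \frac{22710}{430778519} \approx -5.2719 \cdot 10^{-5}$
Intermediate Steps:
$f{\left(n,K \right)} = 5$ ($f{\left(n,K \right)} = -58 + 63 = 5$)
$w = - \frac{217940399}{22710}$ ($w = 5 - \left(- \frac{13541}{-49962} + \frac{48007}{5}\right) = 5 - \left(\left(-13541\right) \left(- \frac{1}{49962}\right) + 48007 \cdot \frac{1}{5}\right) = 5 - \left(\frac{1231}{4542} + \frac{48007}{5}\right) = 5 - \frac{218053949}{22710} = - \frac{217940399}{22710} \approx -9596.7$)
$\frac{1}{w - 9372} = \frac{1}{- \frac{217940399}{22710} - 9372} = \frac{1}{- \frac{430778519}{22710}} = - \frac{22710}{430778519}$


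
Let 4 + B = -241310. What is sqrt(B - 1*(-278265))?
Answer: sqrt(36951) ≈ 192.23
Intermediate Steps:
B = -241314 (B = -4 - 241310 = -241314)
sqrt(B - 1*(-278265)) = sqrt(-241314 - 1*(-278265)) = sqrt(-241314 + 278265) = sqrt(36951)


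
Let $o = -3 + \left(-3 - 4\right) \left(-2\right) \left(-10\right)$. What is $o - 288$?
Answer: $-431$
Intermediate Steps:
$o = -143$ ($o = -3 + \left(-3 - 4\right) \left(-2\right) \left(-10\right) = -3 + \left(-7\right) \left(-2\right) \left(-10\right) = -3 + 14 \left(-10\right) = -3 - 140 = -143$)
$o - 288 = -143 - 288 = -431$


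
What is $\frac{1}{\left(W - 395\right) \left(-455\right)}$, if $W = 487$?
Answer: $- \frac{1}{41860} \approx -2.3889 \cdot 10^{-5}$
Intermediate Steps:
$\frac{1}{\left(W - 395\right) \left(-455\right)} = \frac{1}{\left(487 - 395\right) \left(-455\right)} = \frac{1}{92 \left(-455\right)} = \frac{1}{-41860} = - \frac{1}{41860}$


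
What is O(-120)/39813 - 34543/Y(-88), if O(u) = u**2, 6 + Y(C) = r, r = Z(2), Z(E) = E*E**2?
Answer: -458410553/26542 ≈ -17271.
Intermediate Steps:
Z(E) = E**3
r = 8 (r = 2**3 = 8)
Y(C) = 2 (Y(C) = -6 + 8 = 2)
O(-120)/39813 - 34543/Y(-88) = (-120)**2/39813 - 34543/2 = 14400*(1/39813) - 34543*1/2 = 4800/13271 - 34543/2 = -458410553/26542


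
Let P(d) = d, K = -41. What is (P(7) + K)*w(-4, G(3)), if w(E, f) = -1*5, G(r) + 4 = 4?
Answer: 170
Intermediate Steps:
G(r) = 0 (G(r) = -4 + 4 = 0)
w(E, f) = -5
(P(7) + K)*w(-4, G(3)) = (7 - 41)*(-5) = -34*(-5) = 170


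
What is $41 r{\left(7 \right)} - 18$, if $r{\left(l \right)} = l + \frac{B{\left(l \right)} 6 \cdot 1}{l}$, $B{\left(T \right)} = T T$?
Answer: $1991$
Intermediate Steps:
$B{\left(T \right)} = T^{2}$
$r{\left(l \right)} = 7 l$ ($r{\left(l \right)} = l + \frac{l^{2} \cdot 6 \cdot 1}{l} = l + \frac{6 l^{2} \cdot 1}{l} = l + \frac{6 l^{2}}{l} = l + 6 l = 7 l$)
$41 r{\left(7 \right)} - 18 = 41 \cdot 7 \cdot 7 - 18 = 41 \cdot 49 - 18 = 2009 - 18 = 1991$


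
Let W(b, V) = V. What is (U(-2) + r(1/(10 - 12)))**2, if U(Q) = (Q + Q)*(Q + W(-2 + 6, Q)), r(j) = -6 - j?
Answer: 441/4 ≈ 110.25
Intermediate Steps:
U(Q) = 4*Q**2 (U(Q) = (Q + Q)*(Q + Q) = (2*Q)*(2*Q) = 4*Q**2)
(U(-2) + r(1/(10 - 12)))**2 = (4*(-2)**2 + (-6 - 1/(10 - 12)))**2 = (4*4 + (-6 - 1/(-2)))**2 = (16 + (-6 - 1*(-1/2)))**2 = (16 + (-6 + 1/2))**2 = (16 - 11/2)**2 = (21/2)**2 = 441/4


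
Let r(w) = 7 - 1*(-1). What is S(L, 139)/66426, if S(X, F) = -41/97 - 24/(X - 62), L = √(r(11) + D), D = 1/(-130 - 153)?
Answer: -39377/75212897706 + 4*√640429/12018555819 ≈ -2.5720e-7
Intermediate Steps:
D = -1/283 (D = 1/(-283) = -1/283 ≈ -0.0035336)
r(w) = 8 (r(w) = 7 + 1 = 8)
L = √640429/283 (L = √(8 - 1/283) = √(2263/283) = √640429/283 ≈ 2.8278)
S(X, F) = -41/97 - 24/(-62 + X) (S(X, F) = -41*1/97 - 24/(-62 + X) = -41/97 - 24/(-62 + X))
S(L, 139)/66426 = ((214 - 41*√640429/283)/(97*(-62 + √640429/283)))/66426 = ((214 - 41*√640429/283)/(97*(-62 + √640429/283)))*(1/66426) = (214 - 41*√640429/283)/(6443322*(-62 + √640429/283))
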